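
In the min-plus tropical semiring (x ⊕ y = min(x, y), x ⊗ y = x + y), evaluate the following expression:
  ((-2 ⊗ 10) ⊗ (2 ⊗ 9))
((-2 ⊗ 10) ⊗ (2 ⊗ 9)) = 19

Expand innermost to outermost. Recall ⊕ takes the minimum of its arguments and ⊗ takes their sum. Working out the expression ((-2 ⊗ 10) ⊗ (2 ⊗ 9)) gives 19.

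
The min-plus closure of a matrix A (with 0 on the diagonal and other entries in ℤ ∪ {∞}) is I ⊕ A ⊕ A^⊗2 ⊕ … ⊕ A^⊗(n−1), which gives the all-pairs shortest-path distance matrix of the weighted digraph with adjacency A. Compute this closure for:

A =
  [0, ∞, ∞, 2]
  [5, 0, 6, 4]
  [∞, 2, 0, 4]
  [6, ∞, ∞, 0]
Closure =
  [0, ∞, ∞, 2]
  [5, 0, 6, 4]
  [7, 2, 0, 4]
  [6, ∞, ∞, 0]

This is the Floyd-Warshall all-pairs shortest-path computation. For each intermediate vertex k = 0, 1, …, 3, update dist[i][j] ← min(dist[i][j], dist[i][k] + dist[k][j]). The final matrix gives, for each (i, j), the minimum total weight of any directed path from i to j (possibly empty when i = j).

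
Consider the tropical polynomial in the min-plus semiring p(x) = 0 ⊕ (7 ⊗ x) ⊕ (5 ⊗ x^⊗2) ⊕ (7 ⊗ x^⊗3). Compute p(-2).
p(-2) = 0

A tropical monomial a ⊗ x^⊗i evaluates to a + i · x. Evaluating each term at x = -2:
  Term 0 contributes 0 + 0 · -2 = 0
  Term 1 contributes 7 + 1 · -2 = 5
  Term 2 contributes 5 + 2 · -2 = 1
  Term 3 contributes 7 + 3 · -2 = 1
p(-2) = ⊕ of these = min[0, 5, 1, 1] = 0.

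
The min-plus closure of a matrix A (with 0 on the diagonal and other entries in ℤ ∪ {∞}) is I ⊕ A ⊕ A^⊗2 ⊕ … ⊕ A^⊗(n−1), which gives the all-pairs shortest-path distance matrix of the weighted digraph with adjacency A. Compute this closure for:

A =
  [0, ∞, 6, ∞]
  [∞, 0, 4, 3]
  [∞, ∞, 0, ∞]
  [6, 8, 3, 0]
Closure =
  [0, ∞, 6, ∞]
  [9, 0, 4, 3]
  [∞, ∞, 0, ∞]
  [6, 8, 3, 0]

This is the Floyd-Warshall all-pairs shortest-path computation. For each intermediate vertex k = 0, 1, …, 3, update dist[i][j] ← min(dist[i][j], dist[i][k] + dist[k][j]). The final matrix gives, for each (i, j), the minimum total weight of any directed path from i to j (possibly empty when i = j).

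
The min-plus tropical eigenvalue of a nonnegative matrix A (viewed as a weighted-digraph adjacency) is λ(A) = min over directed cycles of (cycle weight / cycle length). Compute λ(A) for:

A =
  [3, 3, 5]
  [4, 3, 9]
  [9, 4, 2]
λ(A) = 2

Enumerate directed cycles and compute their means (weight / length). Sample:
  cycle 0 → 0: weight = 3, length = 1, mean = 3/1 ≈ 3.000
  cycle 1 → 1: weight = 3, length = 1, mean = 3/1 ≈ 3.000
  cycle 2 → 2: weight = 2, length = 1, mean = 2/1 ≈ 2.000
  cycle 0 → 1 → 0: weight = 7, length = 2, mean = 7/2 ≈ 3.500
  cycle 0 → 2 → 0: weight = 14, length = 2, mean = 14/2 ≈ 7.000
  cycle 1 → 0 → 1: weight = 7, length = 2, mean = 7/2 ≈ 3.500
Minimum mean = 2.000, attained e.g. along the cycle 2 → 2 with weight 2 and length 1. So λ(A) = 2/1 = 2.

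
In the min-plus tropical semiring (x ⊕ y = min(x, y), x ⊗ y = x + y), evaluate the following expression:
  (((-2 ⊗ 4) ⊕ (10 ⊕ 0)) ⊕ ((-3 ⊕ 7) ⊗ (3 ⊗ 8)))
(((-2 ⊗ 4) ⊕ (10 ⊕ 0)) ⊕ ((-3 ⊕ 7) ⊗ (3 ⊗ 8))) = 0

Expand innermost to outermost. Recall ⊕ takes the minimum of its arguments and ⊗ takes their sum. Working out the expression (((-2 ⊗ 4) ⊕ (10 ⊕ 0)) ⊕ ((-3 ⊕ 7) ⊗ (3 ⊗ 8))) gives 0.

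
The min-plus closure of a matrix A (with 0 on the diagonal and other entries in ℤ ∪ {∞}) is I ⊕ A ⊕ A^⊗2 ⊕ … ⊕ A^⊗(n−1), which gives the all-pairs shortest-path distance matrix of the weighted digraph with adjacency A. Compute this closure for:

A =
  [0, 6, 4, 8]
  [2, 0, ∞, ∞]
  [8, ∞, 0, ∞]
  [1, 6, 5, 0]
Closure =
  [0, 6, 4, 8]
  [2, 0, 6, 10]
  [8, 14, 0, 16]
  [1, 6, 5, 0]

This is the Floyd-Warshall all-pairs shortest-path computation. For each intermediate vertex k = 0, 1, …, 3, update dist[i][j] ← min(dist[i][j], dist[i][k] + dist[k][j]). The final matrix gives, for each (i, j), the minimum total weight of any directed path from i to j (possibly empty when i = j).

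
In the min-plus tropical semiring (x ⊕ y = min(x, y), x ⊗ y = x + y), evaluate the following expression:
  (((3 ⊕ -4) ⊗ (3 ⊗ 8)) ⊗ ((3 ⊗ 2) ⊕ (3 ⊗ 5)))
(((3 ⊕ -4) ⊗ (3 ⊗ 8)) ⊗ ((3 ⊗ 2) ⊕ (3 ⊗ 5))) = 12

Expand innermost to outermost. Recall ⊕ takes the minimum of its arguments and ⊗ takes their sum. Working out the expression (((3 ⊕ -4) ⊗ (3 ⊗ 8)) ⊗ ((3 ⊗ 2) ⊕ (3 ⊗ 5))) gives 12.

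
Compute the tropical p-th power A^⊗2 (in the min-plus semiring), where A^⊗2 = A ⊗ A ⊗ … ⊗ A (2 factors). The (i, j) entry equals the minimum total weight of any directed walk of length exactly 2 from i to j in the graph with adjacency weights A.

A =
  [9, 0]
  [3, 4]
A^⊗2 =
  [3, 4]
  [7, 3]

Each entry (A^⊗2)_ij equals the minimum over all length-2 walks i = v_0 → v_1 → … → v_2 = j of Σ_t A[v_t][v_{t+1}]. For example, for (i, j) = (0, 1) we minimise over 2 possible intermediate vertex sequences; the minimum is 4, attained along the walk 0 → 1 → 1.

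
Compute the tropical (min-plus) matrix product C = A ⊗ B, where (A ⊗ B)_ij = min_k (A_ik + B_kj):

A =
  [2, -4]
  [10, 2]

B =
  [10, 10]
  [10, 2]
A ⊗ B =
  [6, -2]
  [12, 4]

Apply the min-plus product entry-by-entry:
  C[0][0] = min over k of (A[0][0] + B[0][0] = 2 + 10 = 12, A[0][1] + B[1][0] = -4 + 10 = 6) = 6 (attained at k = 1)
  C[0][1] = min over k of (A[0][0] + B[0][1] = 2 + 10 = 12, A[0][1] + B[1][1] = -4 + 2 = -2) = -2 (attained at k = 1)
  C[1][0] = min over k of (A[1][0] + B[0][0] = 10 + 10 = 20, A[1][1] + B[1][0] = 2 + 10 = 12) = 12 (attained at k = 1)
  C[1][1] = min over k of (A[1][0] + B[0][1] = 10 + 10 = 20, A[1][1] + B[1][1] = 2 + 2 = 4) = 4 (attained at k = 1)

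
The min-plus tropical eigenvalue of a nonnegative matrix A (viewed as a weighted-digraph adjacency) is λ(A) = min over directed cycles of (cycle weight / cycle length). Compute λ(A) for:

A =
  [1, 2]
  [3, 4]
λ(A) = 1

Enumerate directed cycles and compute their means (weight / length). Sample:
  cycle 0 → 0: weight = 1, length = 1, mean = 1/1 ≈ 1.000
  cycle 1 → 1: weight = 4, length = 1, mean = 4/1 ≈ 4.000
  cycle 0 → 1 → 0: weight = 5, length = 2, mean = 5/2 ≈ 2.500
  cycle 1 → 0 → 1: weight = 5, length = 2, mean = 5/2 ≈ 2.500
Minimum mean = 1.000, attained e.g. along the cycle 0 → 0 with weight 1 and length 1. So λ(A) = 1/1 = 1.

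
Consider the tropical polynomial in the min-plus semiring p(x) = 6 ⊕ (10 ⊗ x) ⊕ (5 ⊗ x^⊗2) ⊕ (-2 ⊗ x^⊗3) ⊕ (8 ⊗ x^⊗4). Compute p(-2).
p(-2) = -8

A tropical monomial a ⊗ x^⊗i evaluates to a + i · x. Evaluating each term at x = -2:
  Term 0 contributes 6 + 0 · -2 = 6
  Term 1 contributes 10 + 1 · -2 = 8
  Term 2 contributes 5 + 2 · -2 = 1
  Term 3 contributes -2 + 3 · -2 = -8
  Term 4 contributes 8 + 4 · -2 = 0
p(-2) = ⊕ of these = min[6, 8, 1, -8, 0] = -8.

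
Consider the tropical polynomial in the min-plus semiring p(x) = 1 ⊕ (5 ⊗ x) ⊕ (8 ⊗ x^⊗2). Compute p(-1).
p(-1) = 1

A tropical monomial a ⊗ x^⊗i evaluates to a + i · x. Evaluating each term at x = -1:
  Term 0 contributes 1 + 0 · -1 = 1
  Term 1 contributes 5 + 1 · -1 = 4
  Term 2 contributes 8 + 2 · -1 = 6
p(-1) = ⊕ of these = min[1, 4, 6] = 1.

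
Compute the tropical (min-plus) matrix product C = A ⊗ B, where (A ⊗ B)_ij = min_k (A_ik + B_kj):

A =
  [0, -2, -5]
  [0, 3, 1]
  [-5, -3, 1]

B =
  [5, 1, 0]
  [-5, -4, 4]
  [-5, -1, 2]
A ⊗ B =
  [-10, -6, -3]
  [-4, -1, 0]
  [-8, -7, -5]

Apply the min-plus product entry-by-entry:
  C[0][0] = min over k of (A[0][0] + B[0][0] = 0 + 5 = 5, A[0][1] + B[1][0] = -2 + -5 = -7, A[0][2] + B[2][0] = -5 + -5 = -10) = -10 (attained at k = 2)
  C[0][1] = min over k of (A[0][0] + B[0][1] = 0 + 1 = 1, A[0][1] + B[1][1] = -2 + -4 = -6, A[0][2] + B[2][1] = -5 + -1 = -6) = -6 (attained at k = 1)
  C[0][2] = min over k of (A[0][0] + B[0][2] = 0 + 0 = 0, A[0][1] + B[1][2] = -2 + 4 = 2, A[0][2] + B[2][2] = -5 + 2 = -3) = -3 (attained at k = 2)
  C[1][0] = min over k of (A[1][0] + B[0][0] = 0 + 5 = 5, A[1][1] + B[1][0] = 3 + -5 = -2, A[1][2] + B[2][0] = 1 + -5 = -4) = -4 (attained at k = 2)
  C[1][1] = min over k of (A[1][0] + B[0][1] = 0 + 1 = 1, A[1][1] + B[1][1] = 3 + -4 = -1, A[1][2] + B[2][1] = 1 + -1 = 0) = -1 (attained at k = 1)
  C[1][2] = min over k of (A[1][0] + B[0][2] = 0 + 0 = 0, A[1][1] + B[1][2] = 3 + 4 = 7, A[1][2] + B[2][2] = 1 + 2 = 3) = 0 (attained at k = 0)
  C[2][0] = min over k of (A[2][0] + B[0][0] = -5 + 5 = 0, A[2][1] + B[1][0] = -3 + -5 = -8, A[2][2] + B[2][0] = 1 + -5 = -4) = -8 (attained at k = 1)
  C[2][1] = min over k of (A[2][0] + B[0][1] = -5 + 1 = -4, A[2][1] + B[1][1] = -3 + -4 = -7, A[2][2] + B[2][1] = 1 + -1 = 0) = -7 (attained at k = 1)
  C[2][2] = min over k of (A[2][0] + B[0][2] = -5 + 0 = -5, A[2][1] + B[1][2] = -3 + 4 = 1, A[2][2] + B[2][2] = 1 + 2 = 3) = -5 (attained at k = 0)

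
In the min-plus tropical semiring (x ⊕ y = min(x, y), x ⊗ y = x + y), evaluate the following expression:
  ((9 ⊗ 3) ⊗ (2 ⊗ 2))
((9 ⊗ 3) ⊗ (2 ⊗ 2)) = 16

Expand innermost to outermost. Recall ⊕ takes the minimum of its arguments and ⊗ takes their sum. Working out the expression ((9 ⊗ 3) ⊗ (2 ⊗ 2)) gives 16.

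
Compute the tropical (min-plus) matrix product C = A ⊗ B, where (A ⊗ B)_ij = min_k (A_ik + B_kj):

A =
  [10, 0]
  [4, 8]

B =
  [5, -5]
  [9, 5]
A ⊗ B =
  [9, 5]
  [9, -1]

Apply the min-plus product entry-by-entry:
  C[0][0] = min over k of (A[0][0] + B[0][0] = 10 + 5 = 15, A[0][1] + B[1][0] = 0 + 9 = 9) = 9 (attained at k = 1)
  C[0][1] = min over k of (A[0][0] + B[0][1] = 10 + -5 = 5, A[0][1] + B[1][1] = 0 + 5 = 5) = 5 (attained at k = 0)
  C[1][0] = min over k of (A[1][0] + B[0][0] = 4 + 5 = 9, A[1][1] + B[1][0] = 8 + 9 = 17) = 9 (attained at k = 0)
  C[1][1] = min over k of (A[1][0] + B[0][1] = 4 + -5 = -1, A[1][1] + B[1][1] = 8 + 5 = 13) = -1 (attained at k = 0)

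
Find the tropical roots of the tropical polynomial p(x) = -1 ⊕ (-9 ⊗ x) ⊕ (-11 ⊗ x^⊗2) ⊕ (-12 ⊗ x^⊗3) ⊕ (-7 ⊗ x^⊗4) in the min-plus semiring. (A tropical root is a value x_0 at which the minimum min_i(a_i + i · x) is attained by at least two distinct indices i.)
Roots: {-5, 1, 2, 8}

Each tropical root is a break point of the lower envelope of the lines y = a_i + i · x (there are 5 lines, with slopes 0, 1, ..., 4). Only the lines that attain the minimum somewhere contribute to roots; other lines are dominated. Here the surviving (envelope) indices are i = 4, i = 3, i = 2, i = 1, i = 0.
Intersections between consecutive envelope lines give the roots: for adjacent envelope indices i < j the intersection is x = (a_i − a_j) / (j − i). Reading off the sorted break points: {-5, 1, 2, 8}.
Verification: at each break x_0, at least two indices attain the minimum of min_i(a_i + i · x_0).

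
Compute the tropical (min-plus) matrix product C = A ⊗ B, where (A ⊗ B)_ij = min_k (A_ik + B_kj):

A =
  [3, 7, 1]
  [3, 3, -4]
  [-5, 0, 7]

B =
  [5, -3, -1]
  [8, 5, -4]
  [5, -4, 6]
A ⊗ B =
  [6, -3, 2]
  [1, -8, -1]
  [0, -8, -6]

Apply the min-plus product entry-by-entry:
  C[0][0] = min over k of (A[0][0] + B[0][0] = 3 + 5 = 8, A[0][1] + B[1][0] = 7 + 8 = 15, A[0][2] + B[2][0] = 1 + 5 = 6) = 6 (attained at k = 2)
  C[0][1] = min over k of (A[0][0] + B[0][1] = 3 + -3 = 0, A[0][1] + B[1][1] = 7 + 5 = 12, A[0][2] + B[2][1] = 1 + -4 = -3) = -3 (attained at k = 2)
  C[0][2] = min over k of (A[0][0] + B[0][2] = 3 + -1 = 2, A[0][1] + B[1][2] = 7 + -4 = 3, A[0][2] + B[2][2] = 1 + 6 = 7) = 2 (attained at k = 0)
  C[1][0] = min over k of (A[1][0] + B[0][0] = 3 + 5 = 8, A[1][1] + B[1][0] = 3 + 8 = 11, A[1][2] + B[2][0] = -4 + 5 = 1) = 1 (attained at k = 2)
  C[1][1] = min over k of (A[1][0] + B[0][1] = 3 + -3 = 0, A[1][1] + B[1][1] = 3 + 5 = 8, A[1][2] + B[2][1] = -4 + -4 = -8) = -8 (attained at k = 2)
  C[1][2] = min over k of (A[1][0] + B[0][2] = 3 + -1 = 2, A[1][1] + B[1][2] = 3 + -4 = -1, A[1][2] + B[2][2] = -4 + 6 = 2) = -1 (attained at k = 1)
  C[2][0] = min over k of (A[2][0] + B[0][0] = -5 + 5 = 0, A[2][1] + B[1][0] = 0 + 8 = 8, A[2][2] + B[2][0] = 7 + 5 = 12) = 0 (attained at k = 0)
  C[2][1] = min over k of (A[2][0] + B[0][1] = -5 + -3 = -8, A[2][1] + B[1][1] = 0 + 5 = 5, A[2][2] + B[2][1] = 7 + -4 = 3) = -8 (attained at k = 0)
  C[2][2] = min over k of (A[2][0] + B[0][2] = -5 + -1 = -6, A[2][1] + B[1][2] = 0 + -4 = -4, A[2][2] + B[2][2] = 7 + 6 = 13) = -6 (attained at k = 0)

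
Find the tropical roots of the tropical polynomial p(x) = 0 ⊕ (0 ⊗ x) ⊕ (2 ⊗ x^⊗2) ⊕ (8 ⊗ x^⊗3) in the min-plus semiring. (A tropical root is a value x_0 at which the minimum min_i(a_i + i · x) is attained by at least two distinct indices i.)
Roots: {-6, -2, 0}

Each tropical root is a break point of the lower envelope of the lines y = a_i + i · x (there are 4 lines, with slopes 0, 1, ..., 3). Only the lines that attain the minimum somewhere contribute to roots; other lines are dominated. Here the surviving (envelope) indices are i = 3, i = 2, i = 1, i = 0.
Intersections between consecutive envelope lines give the roots: for adjacent envelope indices i < j the intersection is x = (a_i − a_j) / (j − i). Reading off the sorted break points: {-6, -2, 0}.
Verification: at each break x_0, at least two indices attain the minimum of min_i(a_i + i · x_0).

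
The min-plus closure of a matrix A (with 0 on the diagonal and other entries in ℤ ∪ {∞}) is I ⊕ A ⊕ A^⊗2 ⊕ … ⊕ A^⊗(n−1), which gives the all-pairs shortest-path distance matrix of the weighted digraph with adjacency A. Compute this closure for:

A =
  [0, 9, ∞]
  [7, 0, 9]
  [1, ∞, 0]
Closure =
  [0, 9, 18]
  [7, 0, 9]
  [1, 10, 0]

This is the Floyd-Warshall all-pairs shortest-path computation. For each intermediate vertex k = 0, 1, …, 2, update dist[i][j] ← min(dist[i][j], dist[i][k] + dist[k][j]). The final matrix gives, for each (i, j), the minimum total weight of any directed path from i to j (possibly empty when i = j).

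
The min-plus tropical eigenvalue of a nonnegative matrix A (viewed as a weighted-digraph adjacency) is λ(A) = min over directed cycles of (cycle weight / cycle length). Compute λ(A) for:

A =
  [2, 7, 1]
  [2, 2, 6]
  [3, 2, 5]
λ(A) = 5/3

Enumerate directed cycles and compute their means (weight / length). Sample:
  cycle 0 → 0: weight = 2, length = 1, mean = 2/1 ≈ 2.000
  cycle 1 → 1: weight = 2, length = 1, mean = 2/1 ≈ 2.000
  cycle 2 → 2: weight = 5, length = 1, mean = 5/1 ≈ 5.000
  cycle 0 → 1 → 0: weight = 9, length = 2, mean = 9/2 ≈ 4.500
  cycle 0 → 2 → 0: weight = 4, length = 2, mean = 4/2 ≈ 2.000
  cycle 1 → 0 → 1: weight = 9, length = 2, mean = 9/2 ≈ 4.500
Minimum mean = 1.667, attained e.g. along the cycle 0 → 2 → 1 → 0 with weight 5 and length 3. So λ(A) = 5/3 = 5/3.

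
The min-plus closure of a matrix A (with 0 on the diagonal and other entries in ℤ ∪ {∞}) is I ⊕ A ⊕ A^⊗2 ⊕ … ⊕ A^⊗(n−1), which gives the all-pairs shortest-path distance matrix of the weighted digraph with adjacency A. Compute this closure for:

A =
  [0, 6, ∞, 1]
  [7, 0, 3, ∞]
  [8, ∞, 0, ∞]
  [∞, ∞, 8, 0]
Closure =
  [0, 6, 9, 1]
  [7, 0, 3, 8]
  [8, 14, 0, 9]
  [16, 22, 8, 0]

This is the Floyd-Warshall all-pairs shortest-path computation. For each intermediate vertex k = 0, 1, …, 3, update dist[i][j] ← min(dist[i][j], dist[i][k] + dist[k][j]). The final matrix gives, for each (i, j), the minimum total weight of any directed path from i to j (possibly empty when i = j).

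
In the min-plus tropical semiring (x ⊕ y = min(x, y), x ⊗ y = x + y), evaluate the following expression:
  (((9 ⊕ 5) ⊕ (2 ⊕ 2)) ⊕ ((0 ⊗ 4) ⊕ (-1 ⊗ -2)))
(((9 ⊕ 5) ⊕ (2 ⊕ 2)) ⊕ ((0 ⊗ 4) ⊕ (-1 ⊗ -2))) = -3

Expand innermost to outermost. Recall ⊕ takes the minimum of its arguments and ⊗ takes their sum. Working out the expression (((9 ⊕ 5) ⊕ (2 ⊕ 2)) ⊕ ((0 ⊗ 4) ⊕ (-1 ⊗ -2))) gives -3.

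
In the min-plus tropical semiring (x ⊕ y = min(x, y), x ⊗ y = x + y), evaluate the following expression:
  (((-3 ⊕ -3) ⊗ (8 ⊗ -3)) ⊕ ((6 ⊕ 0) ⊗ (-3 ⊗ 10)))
(((-3 ⊕ -3) ⊗ (8 ⊗ -3)) ⊕ ((6 ⊕ 0) ⊗ (-3 ⊗ 10))) = 2

Expand innermost to outermost. Recall ⊕ takes the minimum of its arguments and ⊗ takes their sum. Working out the expression (((-3 ⊕ -3) ⊗ (8 ⊗ -3)) ⊕ ((6 ⊕ 0) ⊗ (-3 ⊗ 10))) gives 2.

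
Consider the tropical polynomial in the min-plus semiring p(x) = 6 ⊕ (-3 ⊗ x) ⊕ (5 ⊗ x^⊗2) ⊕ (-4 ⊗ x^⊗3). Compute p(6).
p(6) = 3

A tropical monomial a ⊗ x^⊗i evaluates to a + i · x. Evaluating each term at x = 6:
  Term 0 contributes 6 + 0 · 6 = 6
  Term 1 contributes -3 + 1 · 6 = 3
  Term 2 contributes 5 + 2 · 6 = 17
  Term 3 contributes -4 + 3 · 6 = 14
p(6) = ⊕ of these = min[6, 3, 17, 14] = 3.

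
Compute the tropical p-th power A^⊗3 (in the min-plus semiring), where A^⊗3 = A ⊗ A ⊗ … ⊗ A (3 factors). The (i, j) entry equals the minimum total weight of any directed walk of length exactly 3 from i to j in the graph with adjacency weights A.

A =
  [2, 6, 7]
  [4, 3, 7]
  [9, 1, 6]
A^⊗3 =
  [6, 10, 11]
  [8, 9, 13]
  [7, 7, 11]

Each entry (A^⊗3)_ij equals the minimum over all length-3 walks i = v_0 → v_1 → … → v_3 = j of Σ_t A[v_t][v_{t+1}]. For example, for (i, j) = (0, 2) we minimise over 9 possible intermediate vertex sequences; the minimum is 11, attained along the walk 0 → 0 → 0 → 2.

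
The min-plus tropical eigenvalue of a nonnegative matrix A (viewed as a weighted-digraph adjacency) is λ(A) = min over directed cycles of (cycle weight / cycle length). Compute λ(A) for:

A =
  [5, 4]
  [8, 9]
λ(A) = 5

Enumerate directed cycles and compute their means (weight / length). Sample:
  cycle 0 → 0: weight = 5, length = 1, mean = 5/1 ≈ 5.000
  cycle 1 → 1: weight = 9, length = 1, mean = 9/1 ≈ 9.000
  cycle 0 → 1 → 0: weight = 12, length = 2, mean = 12/2 ≈ 6.000
  cycle 1 → 0 → 1: weight = 12, length = 2, mean = 12/2 ≈ 6.000
Minimum mean = 5.000, attained e.g. along the cycle 0 → 0 with weight 5 and length 1. So λ(A) = 5/1 = 5.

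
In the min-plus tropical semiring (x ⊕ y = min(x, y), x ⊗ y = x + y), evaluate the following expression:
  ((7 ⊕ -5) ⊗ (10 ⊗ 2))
((7 ⊕ -5) ⊗ (10 ⊗ 2)) = 7

Expand innermost to outermost. Recall ⊕ takes the minimum of its arguments and ⊗ takes their sum. Working out the expression ((7 ⊕ -5) ⊗ (10 ⊗ 2)) gives 7.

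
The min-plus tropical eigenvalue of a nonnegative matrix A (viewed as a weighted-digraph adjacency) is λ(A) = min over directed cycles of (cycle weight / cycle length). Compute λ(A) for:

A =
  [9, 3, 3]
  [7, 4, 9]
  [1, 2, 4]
λ(A) = 2

Enumerate directed cycles and compute their means (weight / length). Sample:
  cycle 0 → 0: weight = 9, length = 1, mean = 9/1 ≈ 9.000
  cycle 1 → 1: weight = 4, length = 1, mean = 4/1 ≈ 4.000
  cycle 2 → 2: weight = 4, length = 1, mean = 4/1 ≈ 4.000
  cycle 0 → 1 → 0: weight = 10, length = 2, mean = 10/2 ≈ 5.000
  cycle 0 → 2 → 0: weight = 4, length = 2, mean = 4/2 ≈ 2.000
  cycle 1 → 0 → 1: weight = 10, length = 2, mean = 10/2 ≈ 5.000
Minimum mean = 2.000, attained e.g. along the cycle 0 → 2 → 0 with weight 4 and length 2. So λ(A) = 4/2 = 2.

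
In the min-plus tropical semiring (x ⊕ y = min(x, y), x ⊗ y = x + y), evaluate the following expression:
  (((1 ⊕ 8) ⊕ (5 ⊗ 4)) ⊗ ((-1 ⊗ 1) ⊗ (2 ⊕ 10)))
(((1 ⊕ 8) ⊕ (5 ⊗ 4)) ⊗ ((-1 ⊗ 1) ⊗ (2 ⊕ 10))) = 3

Expand innermost to outermost. Recall ⊕ takes the minimum of its arguments and ⊗ takes their sum. Working out the expression (((1 ⊕ 8) ⊕ (5 ⊗ 4)) ⊗ ((-1 ⊗ 1) ⊗ (2 ⊕ 10))) gives 3.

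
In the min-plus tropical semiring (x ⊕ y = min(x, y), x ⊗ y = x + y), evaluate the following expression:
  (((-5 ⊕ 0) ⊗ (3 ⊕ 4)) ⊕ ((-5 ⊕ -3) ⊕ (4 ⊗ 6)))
(((-5 ⊕ 0) ⊗ (3 ⊕ 4)) ⊕ ((-5 ⊕ -3) ⊕ (4 ⊗ 6))) = -5

Expand innermost to outermost. Recall ⊕ takes the minimum of its arguments and ⊗ takes their sum. Working out the expression (((-5 ⊕ 0) ⊗ (3 ⊕ 4)) ⊕ ((-5 ⊕ -3) ⊕ (4 ⊗ 6))) gives -5.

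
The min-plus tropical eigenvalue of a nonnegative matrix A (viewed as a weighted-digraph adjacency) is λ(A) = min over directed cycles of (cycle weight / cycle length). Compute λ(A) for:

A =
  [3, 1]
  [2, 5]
λ(A) = 3/2

Enumerate directed cycles and compute their means (weight / length). Sample:
  cycle 0 → 0: weight = 3, length = 1, mean = 3/1 ≈ 3.000
  cycle 1 → 1: weight = 5, length = 1, mean = 5/1 ≈ 5.000
  cycle 0 → 1 → 0: weight = 3, length = 2, mean = 3/2 ≈ 1.500
  cycle 1 → 0 → 1: weight = 3, length = 2, mean = 3/2 ≈ 1.500
Minimum mean = 1.500, attained e.g. along the cycle 0 → 1 → 0 with weight 3 and length 2. So λ(A) = 3/2 = 3/2.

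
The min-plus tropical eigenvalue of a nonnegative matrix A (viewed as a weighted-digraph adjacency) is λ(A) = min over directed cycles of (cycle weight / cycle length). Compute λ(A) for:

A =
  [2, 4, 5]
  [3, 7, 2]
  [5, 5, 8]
λ(A) = 2

Enumerate directed cycles and compute their means (weight / length). Sample:
  cycle 0 → 0: weight = 2, length = 1, mean = 2/1 ≈ 2.000
  cycle 1 → 1: weight = 7, length = 1, mean = 7/1 ≈ 7.000
  cycle 2 → 2: weight = 8, length = 1, mean = 8/1 ≈ 8.000
  cycle 0 → 1 → 0: weight = 7, length = 2, mean = 7/2 ≈ 3.500
  cycle 0 → 2 → 0: weight = 10, length = 2, mean = 10/2 ≈ 5.000
  cycle 1 → 0 → 1: weight = 7, length = 2, mean = 7/2 ≈ 3.500
Minimum mean = 2.000, attained e.g. along the cycle 0 → 0 with weight 2 and length 1. So λ(A) = 2/1 = 2.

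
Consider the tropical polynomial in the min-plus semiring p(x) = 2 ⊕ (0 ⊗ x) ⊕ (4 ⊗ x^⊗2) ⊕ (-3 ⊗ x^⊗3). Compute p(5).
p(5) = 2

A tropical monomial a ⊗ x^⊗i evaluates to a + i · x. Evaluating each term at x = 5:
  Term 0 contributes 2 + 0 · 5 = 2
  Term 1 contributes 0 + 1 · 5 = 5
  Term 2 contributes 4 + 2 · 5 = 14
  Term 3 contributes -3 + 3 · 5 = 12
p(5) = ⊕ of these = min[2, 5, 14, 12] = 2.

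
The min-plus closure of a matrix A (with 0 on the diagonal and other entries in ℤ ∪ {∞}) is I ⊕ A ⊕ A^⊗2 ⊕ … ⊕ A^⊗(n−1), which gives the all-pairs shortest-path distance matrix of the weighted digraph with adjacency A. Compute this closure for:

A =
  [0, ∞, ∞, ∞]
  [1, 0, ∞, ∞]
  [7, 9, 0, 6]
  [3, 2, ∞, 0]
Closure =
  [0, ∞, ∞, ∞]
  [1, 0, ∞, ∞]
  [7, 8, 0, 6]
  [3, 2, ∞, 0]

This is the Floyd-Warshall all-pairs shortest-path computation. For each intermediate vertex k = 0, 1, …, 3, update dist[i][j] ← min(dist[i][j], dist[i][k] + dist[k][j]). The final matrix gives, for each (i, j), the minimum total weight of any directed path from i to j (possibly empty when i = j).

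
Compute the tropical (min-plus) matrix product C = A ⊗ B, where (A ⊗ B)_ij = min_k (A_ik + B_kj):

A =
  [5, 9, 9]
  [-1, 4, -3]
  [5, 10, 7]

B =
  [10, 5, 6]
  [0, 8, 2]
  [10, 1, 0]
A ⊗ B =
  [9, 10, 9]
  [4, -2, -3]
  [10, 8, 7]

Apply the min-plus product entry-by-entry:
  C[0][0] = min over k of (A[0][0] + B[0][0] = 5 + 10 = 15, A[0][1] + B[1][0] = 9 + 0 = 9, A[0][2] + B[2][0] = 9 + 10 = 19) = 9 (attained at k = 1)
  C[0][1] = min over k of (A[0][0] + B[0][1] = 5 + 5 = 10, A[0][1] + B[1][1] = 9 + 8 = 17, A[0][2] + B[2][1] = 9 + 1 = 10) = 10 (attained at k = 0)
  C[0][2] = min over k of (A[0][0] + B[0][2] = 5 + 6 = 11, A[0][1] + B[1][2] = 9 + 2 = 11, A[0][2] + B[2][2] = 9 + 0 = 9) = 9 (attained at k = 2)
  C[1][0] = min over k of (A[1][0] + B[0][0] = -1 + 10 = 9, A[1][1] + B[1][0] = 4 + 0 = 4, A[1][2] + B[2][0] = -3 + 10 = 7) = 4 (attained at k = 1)
  C[1][1] = min over k of (A[1][0] + B[0][1] = -1 + 5 = 4, A[1][1] + B[1][1] = 4 + 8 = 12, A[1][2] + B[2][1] = -3 + 1 = -2) = -2 (attained at k = 2)
  C[1][2] = min over k of (A[1][0] + B[0][2] = -1 + 6 = 5, A[1][1] + B[1][2] = 4 + 2 = 6, A[1][2] + B[2][2] = -3 + 0 = -3) = -3 (attained at k = 2)
  C[2][0] = min over k of (A[2][0] + B[0][0] = 5 + 10 = 15, A[2][1] + B[1][0] = 10 + 0 = 10, A[2][2] + B[2][0] = 7 + 10 = 17) = 10 (attained at k = 1)
  C[2][1] = min over k of (A[2][0] + B[0][1] = 5 + 5 = 10, A[2][1] + B[1][1] = 10 + 8 = 18, A[2][2] + B[2][1] = 7 + 1 = 8) = 8 (attained at k = 2)
  C[2][2] = min over k of (A[2][0] + B[0][2] = 5 + 6 = 11, A[2][1] + B[1][2] = 10 + 2 = 12, A[2][2] + B[2][2] = 7 + 0 = 7) = 7 (attained at k = 2)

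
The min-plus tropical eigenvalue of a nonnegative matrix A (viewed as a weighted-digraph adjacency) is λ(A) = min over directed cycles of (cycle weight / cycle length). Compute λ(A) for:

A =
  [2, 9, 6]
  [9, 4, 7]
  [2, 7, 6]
λ(A) = 2

Enumerate directed cycles and compute their means (weight / length). Sample:
  cycle 0 → 0: weight = 2, length = 1, mean = 2/1 ≈ 2.000
  cycle 1 → 1: weight = 4, length = 1, mean = 4/1 ≈ 4.000
  cycle 2 → 2: weight = 6, length = 1, mean = 6/1 ≈ 6.000
  cycle 0 → 1 → 0: weight = 18, length = 2, mean = 18/2 ≈ 9.000
  cycle 0 → 2 → 0: weight = 8, length = 2, mean = 8/2 ≈ 4.000
  cycle 1 → 0 → 1: weight = 18, length = 2, mean = 18/2 ≈ 9.000
Minimum mean = 2.000, attained e.g. along the cycle 0 → 0 with weight 2 and length 1. So λ(A) = 2/1 = 2.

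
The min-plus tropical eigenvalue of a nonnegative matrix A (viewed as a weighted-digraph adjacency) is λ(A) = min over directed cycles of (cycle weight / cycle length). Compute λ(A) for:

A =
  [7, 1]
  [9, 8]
λ(A) = 5

Enumerate directed cycles and compute their means (weight / length). Sample:
  cycle 0 → 0: weight = 7, length = 1, mean = 7/1 ≈ 7.000
  cycle 1 → 1: weight = 8, length = 1, mean = 8/1 ≈ 8.000
  cycle 0 → 1 → 0: weight = 10, length = 2, mean = 10/2 ≈ 5.000
  cycle 1 → 0 → 1: weight = 10, length = 2, mean = 10/2 ≈ 5.000
Minimum mean = 5.000, attained e.g. along the cycle 0 → 1 → 0 with weight 10 and length 2. So λ(A) = 10/2 = 5.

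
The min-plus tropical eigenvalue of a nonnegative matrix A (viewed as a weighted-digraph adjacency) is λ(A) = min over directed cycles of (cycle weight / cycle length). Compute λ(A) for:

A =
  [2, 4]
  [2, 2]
λ(A) = 2

Enumerate directed cycles and compute their means (weight / length). Sample:
  cycle 0 → 0: weight = 2, length = 1, mean = 2/1 ≈ 2.000
  cycle 1 → 1: weight = 2, length = 1, mean = 2/1 ≈ 2.000
  cycle 0 → 1 → 0: weight = 6, length = 2, mean = 6/2 ≈ 3.000
  cycle 1 → 0 → 1: weight = 6, length = 2, mean = 6/2 ≈ 3.000
Minimum mean = 2.000, attained e.g. along the cycle 0 → 0 with weight 2 and length 1. So λ(A) = 2/1 = 2.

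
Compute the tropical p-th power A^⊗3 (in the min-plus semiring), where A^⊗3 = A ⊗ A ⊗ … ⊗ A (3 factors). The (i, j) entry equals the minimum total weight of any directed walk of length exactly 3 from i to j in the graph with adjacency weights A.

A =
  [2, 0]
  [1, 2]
A^⊗3 =
  [3, 1]
  [2, 3]

Each entry (A^⊗3)_ij equals the minimum over all length-3 walks i = v_0 → v_1 → … → v_3 = j of Σ_t A[v_t][v_{t+1}]. For example, for (i, j) = (0, 1) we minimise over 4 possible intermediate vertex sequences; the minimum is 1, attained along the walk 0 → 1 → 0 → 1.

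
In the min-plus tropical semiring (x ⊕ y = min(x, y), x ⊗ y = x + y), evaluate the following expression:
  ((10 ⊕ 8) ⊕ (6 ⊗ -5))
((10 ⊕ 8) ⊕ (6 ⊗ -5)) = 1

Expand innermost to outermost. Recall ⊕ takes the minimum of its arguments and ⊗ takes their sum. Working out the expression ((10 ⊕ 8) ⊕ (6 ⊗ -5)) gives 1.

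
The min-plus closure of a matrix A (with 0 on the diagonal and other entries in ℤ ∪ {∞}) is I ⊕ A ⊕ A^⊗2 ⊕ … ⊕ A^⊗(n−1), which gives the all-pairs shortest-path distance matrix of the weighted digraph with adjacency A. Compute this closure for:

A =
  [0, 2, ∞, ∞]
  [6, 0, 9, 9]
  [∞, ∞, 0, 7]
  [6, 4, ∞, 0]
Closure =
  [0, 2, 11, 11]
  [6, 0, 9, 9]
  [13, 11, 0, 7]
  [6, 4, 13, 0]

This is the Floyd-Warshall all-pairs shortest-path computation. For each intermediate vertex k = 0, 1, …, 3, update dist[i][j] ← min(dist[i][j], dist[i][k] + dist[k][j]). The final matrix gives, for each (i, j), the minimum total weight of any directed path from i to j (possibly empty when i = j).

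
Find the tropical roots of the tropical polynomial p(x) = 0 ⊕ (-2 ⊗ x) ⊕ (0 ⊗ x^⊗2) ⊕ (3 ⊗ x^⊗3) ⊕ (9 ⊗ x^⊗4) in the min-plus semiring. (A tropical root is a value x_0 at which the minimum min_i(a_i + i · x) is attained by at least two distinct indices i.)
Roots: {-6, -3, -2, 2}

Each tropical root is a break point of the lower envelope of the lines y = a_i + i · x (there are 5 lines, with slopes 0, 1, ..., 4). Only the lines that attain the minimum somewhere contribute to roots; other lines are dominated. Here the surviving (envelope) indices are i = 4, i = 3, i = 2, i = 1, i = 0.
Intersections between consecutive envelope lines give the roots: for adjacent envelope indices i < j the intersection is x = (a_i − a_j) / (j − i). Reading off the sorted break points: {-6, -3, -2, 2}.
Verification: at each break x_0, at least two indices attain the minimum of min_i(a_i + i · x_0).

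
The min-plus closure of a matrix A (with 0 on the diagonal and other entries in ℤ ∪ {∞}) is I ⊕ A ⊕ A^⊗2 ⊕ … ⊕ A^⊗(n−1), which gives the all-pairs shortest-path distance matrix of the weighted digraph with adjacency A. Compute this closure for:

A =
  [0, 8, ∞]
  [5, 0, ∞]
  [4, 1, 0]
Closure =
  [0, 8, ∞]
  [5, 0, ∞]
  [4, 1, 0]

This is the Floyd-Warshall all-pairs shortest-path computation. For each intermediate vertex k = 0, 1, …, 2, update dist[i][j] ← min(dist[i][j], dist[i][k] + dist[k][j]). The final matrix gives, for each (i, j), the minimum total weight of any directed path from i to j (possibly empty when i = j).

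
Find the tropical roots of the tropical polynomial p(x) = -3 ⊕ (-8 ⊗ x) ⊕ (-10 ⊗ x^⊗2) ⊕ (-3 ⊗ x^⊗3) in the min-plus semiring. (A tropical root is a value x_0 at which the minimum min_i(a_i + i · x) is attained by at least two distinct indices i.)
Roots: {-7, 2, 5}

Each tropical root is a break point of the lower envelope of the lines y = a_i + i · x (there are 4 lines, with slopes 0, 1, ..., 3). Only the lines that attain the minimum somewhere contribute to roots; other lines are dominated. Here the surviving (envelope) indices are i = 3, i = 2, i = 1, i = 0.
Intersections between consecutive envelope lines give the roots: for adjacent envelope indices i < j the intersection is x = (a_i − a_j) / (j − i). Reading off the sorted break points: {-7, 2, 5}.
Verification: at each break x_0, at least two indices attain the minimum of min_i(a_i + i · x_0).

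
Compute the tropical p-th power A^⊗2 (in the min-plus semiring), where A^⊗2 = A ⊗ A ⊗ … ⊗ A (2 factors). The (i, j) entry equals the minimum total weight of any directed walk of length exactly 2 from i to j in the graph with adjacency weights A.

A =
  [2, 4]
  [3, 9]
A^⊗2 =
  [4, 6]
  [5, 7]

Each entry (A^⊗2)_ij equals the minimum over all length-2 walks i = v_0 → v_1 → … → v_2 = j of Σ_t A[v_t][v_{t+1}]. For example, for (i, j) = (0, 1) we minimise over 2 possible intermediate vertex sequences; the minimum is 6, attained along the walk 0 → 0 → 1.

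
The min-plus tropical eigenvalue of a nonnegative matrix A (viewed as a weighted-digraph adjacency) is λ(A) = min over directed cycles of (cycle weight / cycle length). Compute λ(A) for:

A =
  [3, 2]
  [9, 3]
λ(A) = 3

Enumerate directed cycles and compute their means (weight / length). Sample:
  cycle 0 → 0: weight = 3, length = 1, mean = 3/1 ≈ 3.000
  cycle 1 → 1: weight = 3, length = 1, mean = 3/1 ≈ 3.000
  cycle 0 → 1 → 0: weight = 11, length = 2, mean = 11/2 ≈ 5.500
  cycle 1 → 0 → 1: weight = 11, length = 2, mean = 11/2 ≈ 5.500
Minimum mean = 3.000, attained e.g. along the cycle 0 → 0 with weight 3 and length 1. So λ(A) = 3/1 = 3.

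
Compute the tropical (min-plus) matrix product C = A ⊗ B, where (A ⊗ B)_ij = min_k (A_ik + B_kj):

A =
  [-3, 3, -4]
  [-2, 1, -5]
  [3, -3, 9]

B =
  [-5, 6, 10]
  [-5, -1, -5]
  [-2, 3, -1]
A ⊗ B =
  [-8, -1, -5]
  [-7, -2, -6]
  [-8, -4, -8]

Apply the min-plus product entry-by-entry:
  C[0][0] = min over k of (A[0][0] + B[0][0] = -3 + -5 = -8, A[0][1] + B[1][0] = 3 + -5 = -2, A[0][2] + B[2][0] = -4 + -2 = -6) = -8 (attained at k = 0)
  C[0][1] = min over k of (A[0][0] + B[0][1] = -3 + 6 = 3, A[0][1] + B[1][1] = 3 + -1 = 2, A[0][2] + B[2][1] = -4 + 3 = -1) = -1 (attained at k = 2)
  C[0][2] = min over k of (A[0][0] + B[0][2] = -3 + 10 = 7, A[0][1] + B[1][2] = 3 + -5 = -2, A[0][2] + B[2][2] = -4 + -1 = -5) = -5 (attained at k = 2)
  C[1][0] = min over k of (A[1][0] + B[0][0] = -2 + -5 = -7, A[1][1] + B[1][0] = 1 + -5 = -4, A[1][2] + B[2][0] = -5 + -2 = -7) = -7 (attained at k = 0)
  C[1][1] = min over k of (A[1][0] + B[0][1] = -2 + 6 = 4, A[1][1] + B[1][1] = 1 + -1 = 0, A[1][2] + B[2][1] = -5 + 3 = -2) = -2 (attained at k = 2)
  C[1][2] = min over k of (A[1][0] + B[0][2] = -2 + 10 = 8, A[1][1] + B[1][2] = 1 + -5 = -4, A[1][2] + B[2][2] = -5 + -1 = -6) = -6 (attained at k = 2)
  C[2][0] = min over k of (A[2][0] + B[0][0] = 3 + -5 = -2, A[2][1] + B[1][0] = -3 + -5 = -8, A[2][2] + B[2][0] = 9 + -2 = 7) = -8 (attained at k = 1)
  C[2][1] = min over k of (A[2][0] + B[0][1] = 3 + 6 = 9, A[2][1] + B[1][1] = -3 + -1 = -4, A[2][2] + B[2][1] = 9 + 3 = 12) = -4 (attained at k = 1)
  C[2][2] = min over k of (A[2][0] + B[0][2] = 3 + 10 = 13, A[2][1] + B[1][2] = -3 + -5 = -8, A[2][2] + B[2][2] = 9 + -1 = 8) = -8 (attained at k = 1)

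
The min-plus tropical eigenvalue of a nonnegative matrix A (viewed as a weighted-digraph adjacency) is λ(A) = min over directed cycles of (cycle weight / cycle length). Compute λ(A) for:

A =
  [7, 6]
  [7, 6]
λ(A) = 6

Enumerate directed cycles and compute their means (weight / length). Sample:
  cycle 0 → 0: weight = 7, length = 1, mean = 7/1 ≈ 7.000
  cycle 1 → 1: weight = 6, length = 1, mean = 6/1 ≈ 6.000
  cycle 0 → 1 → 0: weight = 13, length = 2, mean = 13/2 ≈ 6.500
  cycle 1 → 0 → 1: weight = 13, length = 2, mean = 13/2 ≈ 6.500
Minimum mean = 6.000, attained e.g. along the cycle 1 → 1 with weight 6 and length 1. So λ(A) = 6/1 = 6.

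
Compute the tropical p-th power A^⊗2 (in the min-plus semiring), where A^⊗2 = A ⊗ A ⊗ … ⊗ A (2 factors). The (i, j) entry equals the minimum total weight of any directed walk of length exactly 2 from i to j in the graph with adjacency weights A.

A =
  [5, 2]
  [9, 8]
A^⊗2 =
  [10, 7]
  [14, 11]

Each entry (A^⊗2)_ij equals the minimum over all length-2 walks i = v_0 → v_1 → … → v_2 = j of Σ_t A[v_t][v_{t+1}]. For example, for (i, j) = (0, 1) we minimise over 2 possible intermediate vertex sequences; the minimum is 7, attained along the walk 0 → 0 → 1.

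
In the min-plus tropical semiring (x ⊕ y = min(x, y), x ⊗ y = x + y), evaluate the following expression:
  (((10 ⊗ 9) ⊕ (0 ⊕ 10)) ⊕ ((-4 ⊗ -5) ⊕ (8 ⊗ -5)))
(((10 ⊗ 9) ⊕ (0 ⊕ 10)) ⊕ ((-4 ⊗ -5) ⊕ (8 ⊗ -5))) = -9

Expand innermost to outermost. Recall ⊕ takes the minimum of its arguments and ⊗ takes their sum. Working out the expression (((10 ⊗ 9) ⊕ (0 ⊕ 10)) ⊕ ((-4 ⊗ -5) ⊕ (8 ⊗ -5))) gives -9.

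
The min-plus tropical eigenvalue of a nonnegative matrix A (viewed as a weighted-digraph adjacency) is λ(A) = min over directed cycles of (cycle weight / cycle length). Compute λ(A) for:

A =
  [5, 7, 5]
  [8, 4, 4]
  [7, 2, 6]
λ(A) = 3

Enumerate directed cycles and compute their means (weight / length). Sample:
  cycle 0 → 0: weight = 5, length = 1, mean = 5/1 ≈ 5.000
  cycle 1 → 1: weight = 4, length = 1, mean = 4/1 ≈ 4.000
  cycle 2 → 2: weight = 6, length = 1, mean = 6/1 ≈ 6.000
  cycle 0 → 1 → 0: weight = 15, length = 2, mean = 15/2 ≈ 7.500
  cycle 0 → 2 → 0: weight = 12, length = 2, mean = 12/2 ≈ 6.000
  cycle 1 → 0 → 1: weight = 15, length = 2, mean = 15/2 ≈ 7.500
Minimum mean = 3.000, attained e.g. along the cycle 1 → 2 → 1 with weight 6 and length 2. So λ(A) = 6/2 = 3.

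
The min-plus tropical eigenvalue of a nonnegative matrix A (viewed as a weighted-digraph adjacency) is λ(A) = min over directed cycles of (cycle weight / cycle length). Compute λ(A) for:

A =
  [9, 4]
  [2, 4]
λ(A) = 3

Enumerate directed cycles and compute their means (weight / length). Sample:
  cycle 0 → 0: weight = 9, length = 1, mean = 9/1 ≈ 9.000
  cycle 1 → 1: weight = 4, length = 1, mean = 4/1 ≈ 4.000
  cycle 0 → 1 → 0: weight = 6, length = 2, mean = 6/2 ≈ 3.000
  cycle 1 → 0 → 1: weight = 6, length = 2, mean = 6/2 ≈ 3.000
Minimum mean = 3.000, attained e.g. along the cycle 0 → 1 → 0 with weight 6 and length 2. So λ(A) = 6/2 = 3.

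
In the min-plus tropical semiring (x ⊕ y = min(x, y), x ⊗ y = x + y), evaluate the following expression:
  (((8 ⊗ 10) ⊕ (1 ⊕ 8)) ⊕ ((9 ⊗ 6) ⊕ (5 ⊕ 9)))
(((8 ⊗ 10) ⊕ (1 ⊕ 8)) ⊕ ((9 ⊗ 6) ⊕ (5 ⊕ 9))) = 1

Expand innermost to outermost. Recall ⊕ takes the minimum of its arguments and ⊗ takes their sum. Working out the expression (((8 ⊗ 10) ⊕ (1 ⊕ 8)) ⊕ ((9 ⊗ 6) ⊕ (5 ⊕ 9))) gives 1.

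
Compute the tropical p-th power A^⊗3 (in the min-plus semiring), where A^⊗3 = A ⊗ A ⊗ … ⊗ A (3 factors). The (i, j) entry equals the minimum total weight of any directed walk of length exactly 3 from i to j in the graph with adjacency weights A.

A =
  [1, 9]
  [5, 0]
A^⊗3 =
  [3, 9]
  [5, 0]

Each entry (A^⊗3)_ij equals the minimum over all length-3 walks i = v_0 → v_1 → … → v_3 = j of Σ_t A[v_t][v_{t+1}]. For example, for (i, j) = (0, 1) we minimise over 4 possible intermediate vertex sequences; the minimum is 9, attained along the walk 0 → 1 → 1 → 1.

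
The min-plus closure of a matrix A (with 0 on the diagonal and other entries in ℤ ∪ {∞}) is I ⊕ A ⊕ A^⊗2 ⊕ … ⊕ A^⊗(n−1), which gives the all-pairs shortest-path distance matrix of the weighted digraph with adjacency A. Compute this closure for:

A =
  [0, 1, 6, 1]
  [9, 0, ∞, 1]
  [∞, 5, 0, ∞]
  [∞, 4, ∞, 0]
Closure =
  [0, 1, 6, 1]
  [9, 0, 15, 1]
  [14, 5, 0, 6]
  [13, 4, 19, 0]

This is the Floyd-Warshall all-pairs shortest-path computation. For each intermediate vertex k = 0, 1, …, 3, update dist[i][j] ← min(dist[i][j], dist[i][k] + dist[k][j]). The final matrix gives, for each (i, j), the minimum total weight of any directed path from i to j (possibly empty when i = j).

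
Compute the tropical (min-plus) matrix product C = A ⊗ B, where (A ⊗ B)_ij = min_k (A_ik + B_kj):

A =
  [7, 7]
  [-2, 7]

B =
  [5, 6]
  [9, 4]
A ⊗ B =
  [12, 11]
  [3, 4]

Apply the min-plus product entry-by-entry:
  C[0][0] = min over k of (A[0][0] + B[0][0] = 7 + 5 = 12, A[0][1] + B[1][0] = 7 + 9 = 16) = 12 (attained at k = 0)
  C[0][1] = min over k of (A[0][0] + B[0][1] = 7 + 6 = 13, A[0][1] + B[1][1] = 7 + 4 = 11) = 11 (attained at k = 1)
  C[1][0] = min over k of (A[1][0] + B[0][0] = -2 + 5 = 3, A[1][1] + B[1][0] = 7 + 9 = 16) = 3 (attained at k = 0)
  C[1][1] = min over k of (A[1][0] + B[0][1] = -2 + 6 = 4, A[1][1] + B[1][1] = 7 + 4 = 11) = 4 (attained at k = 0)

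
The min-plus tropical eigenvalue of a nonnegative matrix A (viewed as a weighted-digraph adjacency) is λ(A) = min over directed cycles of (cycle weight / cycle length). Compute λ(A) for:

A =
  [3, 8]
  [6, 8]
λ(A) = 3

Enumerate directed cycles and compute their means (weight / length). Sample:
  cycle 0 → 0: weight = 3, length = 1, mean = 3/1 ≈ 3.000
  cycle 1 → 1: weight = 8, length = 1, mean = 8/1 ≈ 8.000
  cycle 0 → 1 → 0: weight = 14, length = 2, mean = 14/2 ≈ 7.000
  cycle 1 → 0 → 1: weight = 14, length = 2, mean = 14/2 ≈ 7.000
Minimum mean = 3.000, attained e.g. along the cycle 0 → 0 with weight 3 and length 1. So λ(A) = 3/1 = 3.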